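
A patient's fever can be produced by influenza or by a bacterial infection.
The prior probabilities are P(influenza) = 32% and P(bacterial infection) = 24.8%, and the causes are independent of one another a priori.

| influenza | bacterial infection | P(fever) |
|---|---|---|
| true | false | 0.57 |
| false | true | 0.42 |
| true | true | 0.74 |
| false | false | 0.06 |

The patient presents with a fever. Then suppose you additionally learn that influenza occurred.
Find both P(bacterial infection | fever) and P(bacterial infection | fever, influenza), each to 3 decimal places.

P(bacterial infection | fever) ≈ 0.436; P(bacterial infection | fever, influenza) ≈ 0.300

P(fever) = 0.06*0.68*0.752 + 0.42*0.68*0.248 + 0.57*0.32*0.752 + 0.74*0.32*0.248 = 0.030682 + 0.070829 + 0.137165 + 0.058726 = 0.297402
The bacterial infection-present share is 0.070829 + 0.058726 = 0.129555.
P(bacterial infection | fever) = 0.129555 / 0.297402 ≈ 0.436

Now also conditioning on influenza=true:
For the numerator, keep only bacterial infection=true terms: 0.74×0.248 = 0.183520
Normalizer over all consistent configurations: 0.57×0.752 + 0.74×0.248 = 0.612160
Posterior = 0.183520 / 0.612160 ≈ 0.300
Conditioning on influenza lowers the posterior on bacterial infection: the classic explaining-away effect in a common-effect structure.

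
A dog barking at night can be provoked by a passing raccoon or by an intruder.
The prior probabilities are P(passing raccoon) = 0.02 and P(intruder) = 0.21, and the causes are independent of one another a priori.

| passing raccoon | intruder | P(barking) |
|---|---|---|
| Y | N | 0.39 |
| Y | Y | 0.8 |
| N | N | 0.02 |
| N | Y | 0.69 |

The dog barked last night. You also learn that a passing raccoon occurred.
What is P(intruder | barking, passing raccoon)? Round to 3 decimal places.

P(intruder | barking, passing raccoon) ≈ 0.353

P(barking | passing raccoon) = 0.39×0.79 + 0.8×0.21 = 0.308100 + 0.168000 = 0.476100
Restricting to configurations with intruder present: 0.8×0.21 = 0.168000.
P(intruder | barking, passing raccoon) = 0.168000 / 0.476100 ≈ 0.353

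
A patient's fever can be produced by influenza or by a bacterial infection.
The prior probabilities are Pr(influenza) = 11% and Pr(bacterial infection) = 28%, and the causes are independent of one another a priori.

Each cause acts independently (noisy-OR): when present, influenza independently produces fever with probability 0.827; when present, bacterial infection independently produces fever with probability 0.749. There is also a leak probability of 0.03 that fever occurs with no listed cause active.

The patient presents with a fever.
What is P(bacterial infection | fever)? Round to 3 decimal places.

P(bacterial infection | fever) ≈ 0.719

Under noisy-OR, P(fever | causes) = 1 − (1−0.03)·∏(1−qᵢ) over the active causes.
P(fever) = 0.03*0.89*0.72 + 0.75653*0.89*0.28 + 0.83219*0.11*0.72 + 0.95788*0.11*0.28 = 0.019224 + 0.188527 + 0.065909 + 0.029503 = 0.303163
Restricting to configurations with bacterial infection present: 0.188527 + 0.029503 = 0.218030.
Hence the posterior is 0.218030/0.303163 ≈ 0.719.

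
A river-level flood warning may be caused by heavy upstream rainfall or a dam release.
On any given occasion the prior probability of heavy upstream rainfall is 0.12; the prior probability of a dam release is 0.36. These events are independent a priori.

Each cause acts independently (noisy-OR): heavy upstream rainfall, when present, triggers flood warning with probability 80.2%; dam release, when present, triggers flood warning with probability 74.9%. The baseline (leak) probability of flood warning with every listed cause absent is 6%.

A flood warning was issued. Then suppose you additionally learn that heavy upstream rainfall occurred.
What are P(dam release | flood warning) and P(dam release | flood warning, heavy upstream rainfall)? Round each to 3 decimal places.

P(dam release | flood warning) ≈ 0.746; P(dam release | flood warning, heavy upstream rainfall) ≈ 0.397

Under noisy-OR, P(flood warning | causes) = 1 − (1−0.06)·∏(1−qᵢ) over the active causes.
Numerator (weight on configurations with dam release): 0.242054 + 0.041182 = 0.283236
Normalizer over all consistent configurations: 0.06×0.88×0.64 + 0.76406×0.88×0.36 + 0.81388×0.12×0.64 + 0.953284×0.12×0.36 = 0.379534
P(dam release | flood warning) = 0.283236/0.379534 ≈ 0.746

With the extra evidence:
Sum P(flood warning|·) weighted by the priors over both values of dam release:
  P(flood warning | heavy upstream rainfall) = 0.81388×0.64 + 0.953284×0.36
        = 0.520883 + 0.343182 = 0.864065
The terms with dam release present sum to 0.343182, so
  P(dam release | flood warning, heavy upstream rainfall) = 0.343182 / 0.864065 ≈ 0.397
Conditioning on heavy upstream rainfall lowers the posterior on dam release: the classic explaining-away effect in a common-effect structure.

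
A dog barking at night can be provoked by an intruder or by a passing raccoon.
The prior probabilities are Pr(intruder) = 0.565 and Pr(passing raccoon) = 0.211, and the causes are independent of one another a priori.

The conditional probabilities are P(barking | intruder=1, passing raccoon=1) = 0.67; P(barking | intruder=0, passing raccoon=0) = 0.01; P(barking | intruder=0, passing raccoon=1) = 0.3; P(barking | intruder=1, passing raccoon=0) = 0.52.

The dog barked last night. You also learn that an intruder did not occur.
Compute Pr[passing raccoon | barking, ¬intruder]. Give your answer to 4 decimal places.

P(barking | ¬intruder) = 0.01×0.789 + 0.3×0.211 = 0.007890 + 0.063300 = 0.071190
Restricting to configurations with passing raccoon present: 0.3×0.211 = 0.063300.
Hence the posterior is 0.063300/0.071190 ≈ 0.8892.

Pr[passing raccoon | barking, ¬intruder] ≈ 0.8892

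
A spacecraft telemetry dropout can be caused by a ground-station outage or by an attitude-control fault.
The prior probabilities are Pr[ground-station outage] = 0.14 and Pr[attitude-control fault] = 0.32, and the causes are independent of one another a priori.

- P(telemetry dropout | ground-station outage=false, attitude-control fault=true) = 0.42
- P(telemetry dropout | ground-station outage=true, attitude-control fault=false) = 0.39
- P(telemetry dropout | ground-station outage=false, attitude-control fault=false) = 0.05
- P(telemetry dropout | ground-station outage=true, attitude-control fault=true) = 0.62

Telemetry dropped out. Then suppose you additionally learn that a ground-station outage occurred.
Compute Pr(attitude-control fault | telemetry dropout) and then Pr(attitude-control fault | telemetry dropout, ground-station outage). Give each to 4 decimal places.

Pr(attitude-control fault | telemetry dropout) ≈ 0.6836; Pr(attitude-control fault | telemetry dropout, ground-station outage) ≈ 0.4280

P(telemetry dropout) = 0.05·0.86·0.68 + 0.42·0.86·0.32 + 0.39·0.14·0.68 + 0.62·0.14·0.32 = 0.029240 + 0.115584 + 0.037128 + 0.027776 = 0.209728
Restricting to configurations with attitude-control fault present: 0.115584 + 0.027776 = 0.143360.
So P(attitude-control fault | telemetry dropout) = 0.143360/0.209728 ≈ 0.6836.

Now also conditioning on ground-station outage=true:
By total probability over both values of attitude-control fault:
  P(telemetry dropout | ground-station outage) = 0.39×0.68 + 0.62×0.32
        = 0.265200 + 0.198400 = 0.463600
The terms with attitude-control fault present sum to 0.198400, so
  P(attitude-control fault | telemetry dropout, ground-station outage) = 0.198400 / 0.463600 ≈ 0.4280
— ground-station outage explains away the evidence for attitude-control fault.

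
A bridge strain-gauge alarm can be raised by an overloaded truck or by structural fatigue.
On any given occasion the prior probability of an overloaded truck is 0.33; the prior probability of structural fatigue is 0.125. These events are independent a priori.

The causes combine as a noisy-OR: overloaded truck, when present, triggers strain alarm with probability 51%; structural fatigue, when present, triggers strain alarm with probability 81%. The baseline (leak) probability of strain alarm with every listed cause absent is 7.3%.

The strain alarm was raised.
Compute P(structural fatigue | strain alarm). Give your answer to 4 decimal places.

Under noisy-OR, P(strain alarm | causes) = 1 − (1−0.073)·∏(1−qᵢ) over the active causes.
P(strain alarm) = 0.073*0.67*0.875 + 0.82387*0.67*0.125 + 0.54577*0.33*0.875 + 0.913696*0.33*0.125 = 0.042796 + 0.068999 + 0.157591 + 0.037690 = 0.307076
Restricting to configurations with structural fatigue present: 0.068999 + 0.037690 = 0.106689.
So P(structural fatigue | strain alarm) = 0.106689/0.307076 ≈ 0.3474.

P(structural fatigue | strain alarm) ≈ 0.3474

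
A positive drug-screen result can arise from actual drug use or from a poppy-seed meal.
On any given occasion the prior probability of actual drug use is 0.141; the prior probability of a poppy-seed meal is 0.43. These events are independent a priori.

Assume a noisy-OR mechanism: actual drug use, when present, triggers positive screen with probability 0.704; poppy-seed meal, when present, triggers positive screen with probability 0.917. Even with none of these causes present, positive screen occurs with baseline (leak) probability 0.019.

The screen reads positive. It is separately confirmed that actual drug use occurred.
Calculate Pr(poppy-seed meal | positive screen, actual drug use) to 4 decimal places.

Under noisy-OR, P(positive screen | causes) = 1 − (1−0.019)·∏(1−qᵢ) over the active causes.
Sum P(positive screen|·) weighted by the priors over both values of poppy-seed meal:
  P(positive screen | actual drug use) = 0.709624×0.57 + 0.975899×0.43
        = 0.404486 + 0.419637 = 0.824123
Keeping only the poppy-seed meal-present terms gives 0.419637, so
  P(poppy-seed meal | positive screen, actual drug use) = 0.419637 / 0.824123 ≈ 0.5092

Pr(poppy-seed meal | positive screen, actual drug use) ≈ 0.5092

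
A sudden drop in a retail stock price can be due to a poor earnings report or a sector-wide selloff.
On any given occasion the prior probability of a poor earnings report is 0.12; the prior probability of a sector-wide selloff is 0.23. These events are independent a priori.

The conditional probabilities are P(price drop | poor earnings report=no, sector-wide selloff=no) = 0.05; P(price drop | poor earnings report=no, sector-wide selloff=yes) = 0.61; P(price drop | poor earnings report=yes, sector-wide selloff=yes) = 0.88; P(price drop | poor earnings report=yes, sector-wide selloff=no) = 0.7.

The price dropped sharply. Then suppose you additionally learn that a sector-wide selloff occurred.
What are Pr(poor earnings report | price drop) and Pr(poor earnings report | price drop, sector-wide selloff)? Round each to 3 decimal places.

Sum P(price drop|·) weighted by the priors over the 4 (poor earnings report, sector-wide selloff) configurations:
  P(price drop) = 0.05*0.88*0.77 + 0.61*0.88*0.23 + 0.7*0.12*0.77 + 0.88*0.12*0.23
        = 0.033880 + 0.123464 + 0.064680 + 0.024288 = 0.246312
Configurations with poor earnings report contribute 0.088968, so
  P(poor earnings report | price drop) = 0.088968 / 0.246312 ≈ 0.361

With the extra evidence:
P(price drop | sector-wide selloff) = 0.61*0.88 + 0.88*0.12 = 0.536800 + 0.105600 = 0.642400
Of this, 0.105600 comes from 0.88*0.12 (the poor earnings report=true cases).
So P(poor earnings report | price drop, sector-wide selloff) = 0.105600/0.642400 ≈ 0.164.

Pr(poor earnings report | price drop) ≈ 0.361; Pr(poor earnings report | price drop, sector-wide selloff) ≈ 0.164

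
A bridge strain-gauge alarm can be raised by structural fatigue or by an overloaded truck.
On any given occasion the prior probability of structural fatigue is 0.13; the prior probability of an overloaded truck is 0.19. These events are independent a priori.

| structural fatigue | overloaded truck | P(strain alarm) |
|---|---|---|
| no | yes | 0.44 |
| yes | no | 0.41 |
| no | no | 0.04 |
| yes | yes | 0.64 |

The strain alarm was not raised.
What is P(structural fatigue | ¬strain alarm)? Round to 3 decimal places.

Weight on structural fatigue=true, given the evidence: 0.062127 + 0.008892 = 0.071019
The normalizing constant is 0.96×0.87×0.81 + 0.56×0.87×0.19 + 0.59×0.13×0.81 + 0.36×0.13×0.19 = 0.840099
P(structural fatigue | ¬strain alarm) = 0.071019/0.840099 ≈ 0.085

P(structural fatigue | ¬strain alarm) ≈ 0.085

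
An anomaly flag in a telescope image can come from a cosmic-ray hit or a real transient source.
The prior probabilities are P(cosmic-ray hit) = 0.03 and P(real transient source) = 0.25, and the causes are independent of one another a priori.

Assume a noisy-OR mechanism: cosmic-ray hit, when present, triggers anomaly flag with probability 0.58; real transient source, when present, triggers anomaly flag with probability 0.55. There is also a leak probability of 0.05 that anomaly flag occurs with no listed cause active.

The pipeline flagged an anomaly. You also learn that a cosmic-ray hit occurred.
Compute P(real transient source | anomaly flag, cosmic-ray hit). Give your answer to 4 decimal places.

Under noisy-OR, P(anomaly flag | causes) = 1 − (1−0.05)·∏(1−qᵢ) over the active causes.
Sum P(anomaly flag|·) weighted by the priors over both values of real transient source:
  P(anomaly flag | cosmic-ray hit) = 0.601·0.75 + 0.82045·0.25
        = 0.450750 + 0.205113 = 0.655863
Configurations with real transient source contribute 0.205113, so
  P(real transient source | anomaly flag, cosmic-ray hit) = 0.205113 / 0.655863 ≈ 0.3127

P(real transient source | anomaly flag, cosmic-ray hit) ≈ 0.3127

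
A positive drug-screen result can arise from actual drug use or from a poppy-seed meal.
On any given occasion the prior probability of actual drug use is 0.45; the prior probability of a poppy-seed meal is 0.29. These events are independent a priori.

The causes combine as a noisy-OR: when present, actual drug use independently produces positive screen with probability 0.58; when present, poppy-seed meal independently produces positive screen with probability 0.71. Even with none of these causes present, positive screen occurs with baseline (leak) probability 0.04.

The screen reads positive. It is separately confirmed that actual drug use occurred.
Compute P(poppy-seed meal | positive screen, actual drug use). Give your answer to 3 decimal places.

P(poppy-seed meal | positive screen, actual drug use) ≈ 0.377

Under noisy-OR, P(positive screen | causes) = 1 − (1−0.04)·∏(1−qᵢ) over the active causes.
P(positive screen | actual drug use) = 0.5968*0.71 + 0.883072*0.29 = 0.423728 + 0.256091 = 0.679819
The poppy-seed meal-present share is 0.883072*0.29 = 0.256091.
Hence the posterior is 0.256091/0.679819 ≈ 0.377.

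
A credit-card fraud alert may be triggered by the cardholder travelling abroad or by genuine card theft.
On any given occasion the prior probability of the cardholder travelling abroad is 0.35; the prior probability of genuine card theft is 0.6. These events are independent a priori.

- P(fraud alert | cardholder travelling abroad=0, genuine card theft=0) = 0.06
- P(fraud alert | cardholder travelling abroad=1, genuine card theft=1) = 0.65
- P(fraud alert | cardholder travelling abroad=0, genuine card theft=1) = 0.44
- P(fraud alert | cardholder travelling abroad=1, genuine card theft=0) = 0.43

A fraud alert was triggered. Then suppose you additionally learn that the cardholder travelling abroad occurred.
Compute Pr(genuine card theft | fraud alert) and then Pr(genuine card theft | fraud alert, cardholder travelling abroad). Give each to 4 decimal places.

P(fraud alert) = 0.06*0.65*0.4 + 0.44*0.65*0.6 + 0.43*0.35*0.4 + 0.65*0.35*0.6 = 0.015600 + 0.171600 + 0.060200 + 0.136500 = 0.383900
Of this, 0.308100 comes from 0.171600 + 0.136500 (the genuine card theft=true cases).
P(genuine card theft | fraud alert) = 0.308100 / 0.383900 ≈ 0.8026

Now condition on the additional information:
P(fraud alert | cardholder travelling abroad) = 0.43×0.4 + 0.65×0.6 = 0.172000 + 0.390000 = 0.562000
Of this, 0.390000 comes from 0.65×0.6 (the genuine card theft=true cases).
Hence the posterior is 0.390000/0.562000 ≈ 0.6940.
Conditioning on cardholder travelling abroad lowers the posterior on genuine card theft: the classic explaining-away effect in a common-effect structure.

Pr(genuine card theft | fraud alert) ≈ 0.8026; Pr(genuine card theft | fraud alert, cardholder travelling abroad) ≈ 0.6940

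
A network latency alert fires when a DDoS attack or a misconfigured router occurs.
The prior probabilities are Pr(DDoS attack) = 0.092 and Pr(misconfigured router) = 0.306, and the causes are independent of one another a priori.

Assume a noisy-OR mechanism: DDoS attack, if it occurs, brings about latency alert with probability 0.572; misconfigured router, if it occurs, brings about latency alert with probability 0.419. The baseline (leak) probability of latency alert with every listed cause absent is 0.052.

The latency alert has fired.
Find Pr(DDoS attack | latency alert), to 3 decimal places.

Pr(DDoS attack | latency alert) ≈ 0.274

Under noisy-OR, P(latency alert | causes) = 1 − (1−0.052)·∏(1−qᵢ) over the active causes.
P(latency alert) = 0.052×0.908×0.694 + 0.449212×0.908×0.306 + 0.594256×0.092×0.694 + 0.764263×0.092×0.306 = 0.032768 + 0.124813 + 0.037942 + 0.021516 = 0.217039
Restricting to configurations with DDoS attack present: 0.037942 + 0.021516 = 0.059458.
P(DDoS attack | latency alert) = 0.059458 / 0.217039 ≈ 0.274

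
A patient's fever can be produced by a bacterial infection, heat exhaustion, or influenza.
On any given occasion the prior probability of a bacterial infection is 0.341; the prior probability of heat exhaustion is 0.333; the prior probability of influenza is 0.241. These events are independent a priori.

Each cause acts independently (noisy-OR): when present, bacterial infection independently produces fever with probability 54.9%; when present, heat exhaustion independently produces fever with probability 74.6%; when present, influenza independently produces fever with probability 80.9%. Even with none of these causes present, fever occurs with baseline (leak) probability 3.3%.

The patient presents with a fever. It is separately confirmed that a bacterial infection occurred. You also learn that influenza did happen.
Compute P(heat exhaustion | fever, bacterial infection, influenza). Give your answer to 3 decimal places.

P(heat exhaustion | fever, bacterial infection, influenza) ≈ 0.348

Under noisy-OR, P(fever | causes) = 1 − (1−0.033)·∏(1−qᵢ) over the active causes.
P(fever | bacterial infection, influenza) = 0.916702×0.667 + 0.978842×0.333 = 0.611440 + 0.325954 = 0.937394
The heat exhaustion-present share is 0.978842×0.333 = 0.325954.
So P(heat exhaustion | fever, bacterial infection, influenza) = 0.325954/0.937394 ≈ 0.348.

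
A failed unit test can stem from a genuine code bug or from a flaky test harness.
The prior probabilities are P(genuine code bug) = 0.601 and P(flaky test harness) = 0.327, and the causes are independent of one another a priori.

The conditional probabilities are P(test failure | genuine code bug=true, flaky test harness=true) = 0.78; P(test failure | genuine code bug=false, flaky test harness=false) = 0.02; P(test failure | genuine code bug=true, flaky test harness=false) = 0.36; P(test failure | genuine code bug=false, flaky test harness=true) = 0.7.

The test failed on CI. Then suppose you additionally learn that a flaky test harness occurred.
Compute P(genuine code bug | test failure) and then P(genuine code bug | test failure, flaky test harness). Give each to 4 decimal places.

By total probability over the 4 (genuine code bug, flaky test harness) configurations:
  P(test failure) = 0.02*0.399*0.673 + 0.7*0.399*0.327 + 0.36*0.601*0.673 + 0.78*0.601*0.327
        = 0.005371 + 0.091331 + 0.145610 + 0.153291 = 0.395603
Configurations with genuine code bug contribute 0.298901, so
  P(genuine code bug | test failure) = 0.298901 / 0.395603 ≈ 0.7556

Now condition on the additional information:
Sum P(test failure|·) weighted by the priors over both values of genuine code bug:
  P(test failure | flaky test harness) = 0.7*0.399 + 0.78*0.601
        = 0.279300 + 0.468780 = 0.748080
Configurations with genuine code bug contribute 0.468780, so
  P(genuine code bug | test failure, flaky test harness) = 0.468780 / 0.748080 ≈ 0.6266
This is intercausal reasoning (explaining away): once flaky test harness accounts for the test failure, genuine code bug becomes less likely.

P(genuine code bug | test failure) ≈ 0.7556; P(genuine code bug | test failure, flaky test harness) ≈ 0.6266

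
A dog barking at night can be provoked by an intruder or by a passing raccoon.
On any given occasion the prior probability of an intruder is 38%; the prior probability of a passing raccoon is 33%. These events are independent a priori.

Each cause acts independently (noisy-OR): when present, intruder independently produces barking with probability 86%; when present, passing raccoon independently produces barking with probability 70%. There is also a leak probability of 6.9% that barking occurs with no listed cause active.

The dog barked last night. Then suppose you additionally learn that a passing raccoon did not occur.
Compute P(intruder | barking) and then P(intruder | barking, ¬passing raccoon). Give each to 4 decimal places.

Under noisy-OR, P(barking | causes) = 1 − (1−0.069)·∏(1−qᵢ) over the active causes.
Enumerate the 4 (intruder, passing raccoon) configurations and weight by the priors:
  P(barking) = 0.069*0.62*0.67 + 0.7207*0.62*0.33 + 0.86966*0.38*0.67 + 0.960898*0.38*0.33
        = 0.028663 + 0.147455 + 0.221415 + 0.120497 = 0.518030
Configurations with intruder contribute 0.341912, so
  P(intruder | barking) = 0.341912 / 0.518030 ≈ 0.6600

Now also conditioning on passing raccoon≠true:
Enumerate both values of intruder and weight by the priors:
  P(barking | ¬passing raccoon) = 0.069*0.62 + 0.86966*0.38
        = 0.042780 + 0.330471 = 0.373251
The terms with intruder present sum to 0.330471, so
  P(intruder | barking, ¬passing raccoon) = 0.330471 / 0.373251 ≈ 0.8854
Ruling out passing raccoon raises the posterior on intruder — the flip side of explaining away.

P(intruder | barking) ≈ 0.6600; P(intruder | barking, ¬passing raccoon) ≈ 0.8854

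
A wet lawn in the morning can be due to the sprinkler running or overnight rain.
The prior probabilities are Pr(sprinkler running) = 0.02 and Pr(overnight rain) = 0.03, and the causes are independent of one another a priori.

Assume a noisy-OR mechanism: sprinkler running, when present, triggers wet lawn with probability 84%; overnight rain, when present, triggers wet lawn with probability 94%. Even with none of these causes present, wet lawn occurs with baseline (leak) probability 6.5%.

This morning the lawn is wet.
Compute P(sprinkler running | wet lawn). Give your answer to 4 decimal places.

P(sprinkler running | wet lawn) ≈ 0.1603

Under noisy-OR, P(wet lawn | causes) = 1 − (1−0.065)·∏(1−qᵢ) over the active causes.
Weight on sprinkler running=true, given the evidence: 0.016498 + 0.000595 = 0.017093
Denominator P(wet lawn): 0.065·0.98·0.97 + 0.9439·0.98·0.03 + 0.8504·0.02·0.97 + 0.991024·0.02·0.03 = 0.106633
P(sprinkler running | wet lawn) = 0.017093/0.106633 ≈ 0.1603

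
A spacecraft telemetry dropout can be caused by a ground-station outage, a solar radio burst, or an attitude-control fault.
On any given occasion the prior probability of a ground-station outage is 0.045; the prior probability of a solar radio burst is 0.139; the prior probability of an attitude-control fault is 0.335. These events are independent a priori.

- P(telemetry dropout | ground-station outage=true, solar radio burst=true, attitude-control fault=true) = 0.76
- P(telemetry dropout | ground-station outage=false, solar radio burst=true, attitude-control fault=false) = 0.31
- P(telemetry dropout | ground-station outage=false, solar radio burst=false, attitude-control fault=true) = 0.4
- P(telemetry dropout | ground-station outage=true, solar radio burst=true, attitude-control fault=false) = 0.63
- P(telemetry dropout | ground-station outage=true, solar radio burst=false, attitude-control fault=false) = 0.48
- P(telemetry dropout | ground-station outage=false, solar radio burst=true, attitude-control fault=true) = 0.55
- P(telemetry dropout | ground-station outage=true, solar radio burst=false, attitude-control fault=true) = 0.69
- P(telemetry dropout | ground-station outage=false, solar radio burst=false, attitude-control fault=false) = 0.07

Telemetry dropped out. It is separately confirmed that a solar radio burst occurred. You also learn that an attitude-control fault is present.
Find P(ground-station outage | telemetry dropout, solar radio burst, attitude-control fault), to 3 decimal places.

P(telemetry dropout | solar radio burst, attitude-control fault) = 0.55*0.955 + 0.76*0.045 = 0.525250 + 0.034200 = 0.559450
Restricting to configurations with ground-station outage present: 0.76*0.045 = 0.034200.
Hence the posterior is 0.034200/0.559450 ≈ 0.061.

P(ground-station outage | telemetry dropout, solar radio burst, attitude-control fault) ≈ 0.061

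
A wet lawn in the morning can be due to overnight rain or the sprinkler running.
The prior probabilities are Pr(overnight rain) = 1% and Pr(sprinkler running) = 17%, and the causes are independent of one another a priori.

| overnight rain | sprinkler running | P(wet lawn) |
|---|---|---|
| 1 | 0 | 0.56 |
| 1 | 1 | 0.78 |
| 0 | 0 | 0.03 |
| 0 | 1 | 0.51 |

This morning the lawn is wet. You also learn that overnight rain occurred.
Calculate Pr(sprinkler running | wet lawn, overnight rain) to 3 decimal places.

Enumerate both values of sprinkler running and weight by the priors:
  P(wet lawn | overnight rain) = 0.56·0.83 + 0.78·0.17
        = 0.464800 + 0.132600 = 0.597400
Configurations with sprinkler running contribute 0.132600, so
  P(sprinkler running | wet lawn, overnight rain) = 0.132600 / 0.597400 ≈ 0.222

Pr(sprinkler running | wet lawn, overnight rain) ≈ 0.222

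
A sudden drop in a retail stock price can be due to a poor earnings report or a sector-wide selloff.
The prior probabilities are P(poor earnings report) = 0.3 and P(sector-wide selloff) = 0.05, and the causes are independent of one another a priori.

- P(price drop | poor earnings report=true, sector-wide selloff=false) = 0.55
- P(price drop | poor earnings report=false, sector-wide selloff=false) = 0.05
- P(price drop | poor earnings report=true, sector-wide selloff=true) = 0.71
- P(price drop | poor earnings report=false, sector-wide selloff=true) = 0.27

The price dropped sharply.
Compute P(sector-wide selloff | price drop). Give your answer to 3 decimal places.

P(price drop) = 0.05×0.7×0.95 + 0.27×0.7×0.05 + 0.55×0.3×0.95 + 0.71×0.3×0.05 = 0.033250 + 0.009450 + 0.156750 + 0.010650 = 0.210100
Restricting to configurations with sector-wide selloff present: 0.009450 + 0.010650 = 0.020100.
Hence the posterior is 0.020100/0.210100 ≈ 0.096.

P(sector-wide selloff | price drop) ≈ 0.096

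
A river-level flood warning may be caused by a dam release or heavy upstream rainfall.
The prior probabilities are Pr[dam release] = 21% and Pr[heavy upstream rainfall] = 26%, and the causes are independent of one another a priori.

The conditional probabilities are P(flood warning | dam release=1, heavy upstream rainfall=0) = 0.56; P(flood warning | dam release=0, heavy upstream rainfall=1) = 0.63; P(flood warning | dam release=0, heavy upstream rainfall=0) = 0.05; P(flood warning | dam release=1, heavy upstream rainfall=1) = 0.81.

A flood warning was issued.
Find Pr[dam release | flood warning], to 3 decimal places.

Numerator (weight on configurations with dam release): 0.087024 + 0.044226 = 0.131250
Normalizer over all consistent configurations: 0.05×0.79×0.74 + 0.63×0.79×0.26 + 0.56×0.21×0.74 + 0.81×0.21×0.26 = 0.289882
P(dam release | flood warning) = 0.131250/0.289882 ≈ 0.453

Pr[dam release | flood warning] ≈ 0.453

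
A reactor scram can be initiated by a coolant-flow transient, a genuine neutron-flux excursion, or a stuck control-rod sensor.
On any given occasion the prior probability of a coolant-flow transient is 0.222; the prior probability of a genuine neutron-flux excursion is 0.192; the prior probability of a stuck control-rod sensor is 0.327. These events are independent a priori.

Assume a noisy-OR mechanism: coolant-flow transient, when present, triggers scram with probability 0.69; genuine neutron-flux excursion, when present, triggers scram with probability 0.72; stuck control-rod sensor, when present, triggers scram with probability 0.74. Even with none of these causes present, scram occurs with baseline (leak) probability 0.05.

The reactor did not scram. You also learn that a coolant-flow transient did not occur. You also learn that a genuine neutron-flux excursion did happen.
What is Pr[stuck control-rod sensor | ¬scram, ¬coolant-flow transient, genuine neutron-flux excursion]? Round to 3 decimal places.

Under noisy-OR, P(scram | causes) = 1 − (1−0.05)·∏(1−qᵢ) over the active causes.
Numerator (weight on configurations with stuck control-rod sensor): 0.06916×0.327 = 0.022615
Denominator P(¬scram | ¬coolant-flow transient, genuine neutron-flux excursion): 0.266×0.673 + 0.06916×0.327 = 0.201633
P(stuck control-rod sensor | ¬scram, ¬coolant-flow transient, genuine neutron-flux excursion) = 0.022615/0.201633 ≈ 0.112

Pr[stuck control-rod sensor | ¬scram, ¬coolant-flow transient, genuine neutron-flux excursion] ≈ 0.112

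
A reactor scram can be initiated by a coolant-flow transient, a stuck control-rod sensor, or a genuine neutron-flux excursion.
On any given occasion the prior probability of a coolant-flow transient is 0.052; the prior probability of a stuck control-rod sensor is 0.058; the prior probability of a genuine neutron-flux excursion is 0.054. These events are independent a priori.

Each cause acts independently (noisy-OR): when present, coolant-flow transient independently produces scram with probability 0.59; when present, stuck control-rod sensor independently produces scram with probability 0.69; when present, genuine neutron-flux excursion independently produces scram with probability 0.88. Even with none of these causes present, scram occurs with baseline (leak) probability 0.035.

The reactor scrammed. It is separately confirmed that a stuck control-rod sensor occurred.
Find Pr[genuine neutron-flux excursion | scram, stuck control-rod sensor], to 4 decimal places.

Under noisy-OR, P(scram | causes) = 1 − (1−0.035)·∏(1−qᵢ) over the active causes.
Numerator (weight on configurations with genuine neutron-flux excursion): 0.049354 + 0.002767 = 0.052121
The normalizing constant is 0.70085×0.948×0.946 + 0.964102×0.948×0.054 + 0.877348×0.052×0.946 + 0.985282×0.052×0.054 = 0.723808
P(genuine neutron-flux excursion | scram, stuck control-rod sensor) = 0.052121/0.723808 ≈ 0.0720

Pr[genuine neutron-flux excursion | scram, stuck control-rod sensor] ≈ 0.0720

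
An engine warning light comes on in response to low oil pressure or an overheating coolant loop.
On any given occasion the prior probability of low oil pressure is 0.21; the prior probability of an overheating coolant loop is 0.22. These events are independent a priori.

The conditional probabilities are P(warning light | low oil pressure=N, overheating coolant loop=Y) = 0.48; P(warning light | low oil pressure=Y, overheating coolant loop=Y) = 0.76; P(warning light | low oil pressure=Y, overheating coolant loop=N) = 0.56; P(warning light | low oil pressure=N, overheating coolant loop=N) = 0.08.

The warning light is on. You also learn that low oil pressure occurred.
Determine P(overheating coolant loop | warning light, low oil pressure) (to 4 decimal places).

Sum P(warning light|·) weighted by the priors over both values of overheating coolant loop:
  P(warning light | low oil pressure) = 0.56*0.78 + 0.76*0.22
        = 0.436800 + 0.167200 = 0.604000
Configurations with overheating coolant loop contribute 0.167200, so
  P(overheating coolant loop | warning light, low oil pressure) = 0.167200 / 0.604000 ≈ 0.2768

P(overheating coolant loop | warning light, low oil pressure) ≈ 0.2768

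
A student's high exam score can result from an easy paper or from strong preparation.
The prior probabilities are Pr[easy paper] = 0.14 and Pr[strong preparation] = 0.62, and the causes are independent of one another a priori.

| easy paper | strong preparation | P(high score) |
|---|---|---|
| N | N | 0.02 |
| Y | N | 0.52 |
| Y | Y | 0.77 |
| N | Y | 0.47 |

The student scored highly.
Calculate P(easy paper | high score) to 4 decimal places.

P(easy paper | high score) ≈ 0.2687

P(high score) = 0.02*0.86*0.38 + 0.47*0.86*0.62 + 0.52*0.14*0.38 + 0.77*0.14*0.62 = 0.006536 + 0.250604 + 0.027664 + 0.066836 = 0.351640
The easy paper-present share is 0.027664 + 0.066836 = 0.094500.
P(easy paper | high score) = 0.094500 / 0.351640 ≈ 0.2687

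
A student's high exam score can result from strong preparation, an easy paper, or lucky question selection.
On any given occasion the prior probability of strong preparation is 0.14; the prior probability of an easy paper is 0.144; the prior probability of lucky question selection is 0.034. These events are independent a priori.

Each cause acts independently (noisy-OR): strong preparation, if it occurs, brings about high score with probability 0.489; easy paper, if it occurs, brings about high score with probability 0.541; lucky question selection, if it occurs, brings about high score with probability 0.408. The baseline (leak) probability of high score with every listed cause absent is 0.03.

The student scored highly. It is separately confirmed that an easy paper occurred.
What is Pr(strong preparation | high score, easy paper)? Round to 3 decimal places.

Under noisy-OR, P(high score | causes) = 1 − (1−0.03)·∏(1−qᵢ) over the active causes.
Sum P(high score|·) weighted by the priors over the 4 (strong preparation, lucky question selection) configurations:
  P(high score | easy paper) = 0.55477*0.86*0.966 + 0.736424*0.86*0.034 + 0.772487*0.14*0.966 + 0.865313*0.14*0.034
        = 0.460881 + 0.021533 + 0.104471 + 0.004119 = 0.591004
Keeping only the strong preparation-present terms gives 0.108590, so
  P(strong preparation | high score, easy paper) = 0.108590 / 0.591004 ≈ 0.184

Pr(strong preparation | high score, easy paper) ≈ 0.184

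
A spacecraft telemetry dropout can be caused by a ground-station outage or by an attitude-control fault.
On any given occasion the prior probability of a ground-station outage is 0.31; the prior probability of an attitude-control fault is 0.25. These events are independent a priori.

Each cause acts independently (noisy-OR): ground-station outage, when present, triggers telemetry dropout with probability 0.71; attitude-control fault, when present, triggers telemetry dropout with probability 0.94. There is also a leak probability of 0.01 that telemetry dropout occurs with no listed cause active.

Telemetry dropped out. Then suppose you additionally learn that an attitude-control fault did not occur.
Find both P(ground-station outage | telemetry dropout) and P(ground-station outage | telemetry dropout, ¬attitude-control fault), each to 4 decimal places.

Under noisy-OR, P(telemetry dropout | causes) = 1 − (1−0.01)·∏(1−qᵢ) over the active causes.
Enumerate the 4 (ground-station outage, attitude-control fault) configurations and weight by the priors:
  P(telemetry dropout) = 0.01×0.69×0.75 + 0.9406×0.69×0.25 + 0.7129×0.31×0.75 + 0.982774×0.31×0.25
        = 0.005175 + 0.162253 + 0.165749 + 0.076165 = 0.409342
Configurations with ground-station outage contribute 0.241914, so
  P(ground-station outage | telemetry dropout) = 0.241914 / 0.409342 ≈ 0.5910

With the extra evidence:
Sum P(telemetry dropout|·) weighted by the priors over both values of ground-station outage:
  P(telemetry dropout | ¬attitude-control fault) = 0.01×0.69 + 0.7129×0.31
        = 0.006900 + 0.220999 = 0.227899
Configurations with ground-station outage contribute 0.220999, so
  P(ground-station outage | telemetry dropout, ¬attitude-control fault) = 0.220999 / 0.227899 ≈ 0.9697

P(ground-station outage | telemetry dropout) ≈ 0.5910; P(ground-station outage | telemetry dropout, ¬attitude-control fault) ≈ 0.9697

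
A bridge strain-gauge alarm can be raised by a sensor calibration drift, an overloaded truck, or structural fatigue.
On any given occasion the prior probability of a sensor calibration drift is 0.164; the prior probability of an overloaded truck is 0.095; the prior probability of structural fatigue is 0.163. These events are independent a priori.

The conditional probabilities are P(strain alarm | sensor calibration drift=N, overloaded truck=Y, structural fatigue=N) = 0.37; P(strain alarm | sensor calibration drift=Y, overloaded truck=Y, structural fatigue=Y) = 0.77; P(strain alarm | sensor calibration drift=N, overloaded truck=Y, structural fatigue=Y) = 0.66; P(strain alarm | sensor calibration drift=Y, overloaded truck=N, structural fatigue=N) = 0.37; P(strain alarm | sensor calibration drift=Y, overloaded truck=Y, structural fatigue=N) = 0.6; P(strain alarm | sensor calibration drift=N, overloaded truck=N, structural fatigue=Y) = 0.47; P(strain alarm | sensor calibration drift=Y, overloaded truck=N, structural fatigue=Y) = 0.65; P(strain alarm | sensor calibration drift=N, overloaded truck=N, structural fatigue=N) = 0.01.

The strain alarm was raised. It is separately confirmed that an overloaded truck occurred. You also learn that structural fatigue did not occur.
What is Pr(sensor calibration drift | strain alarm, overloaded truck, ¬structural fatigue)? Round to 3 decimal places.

For the numerator, keep only sensor calibration drift=true terms: 0.6·0.164 = 0.098400
Denominator P(strain alarm | overloaded truck, ¬structural fatigue): 0.37·0.836 + 0.6·0.164 = 0.407720
P(sensor calibration drift | strain alarm, overloaded truck, ¬structural fatigue) = 0.098400/0.407720 ≈ 0.241

Pr(sensor calibration drift | strain alarm, overloaded truck, ¬structural fatigue) ≈ 0.241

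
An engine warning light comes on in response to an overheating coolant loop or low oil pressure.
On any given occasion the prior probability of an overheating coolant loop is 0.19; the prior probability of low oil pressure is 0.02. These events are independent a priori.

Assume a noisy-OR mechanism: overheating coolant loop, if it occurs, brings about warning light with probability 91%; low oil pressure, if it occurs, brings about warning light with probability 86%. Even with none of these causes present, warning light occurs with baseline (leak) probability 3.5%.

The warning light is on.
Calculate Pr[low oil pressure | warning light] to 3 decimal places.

Under noisy-OR, P(warning light | causes) = 1 − (1−0.035)·∏(1−qᵢ) over the active causes.
Enumerate the 4 (overheating coolant loop, low oil pressure) configurations and weight by the priors:
  P(warning light) = 0.035·0.81·0.98 + 0.8649·0.81·0.02 + 0.91315·0.19·0.98 + 0.987841·0.19·0.02
        = 0.027783 + 0.014011 + 0.170029 + 0.003754 = 0.215577
Configurations with low oil pressure contribute 0.017765, so
  P(low oil pressure | warning light) = 0.017765 / 0.215577 ≈ 0.082

Pr[low oil pressure | warning light] ≈ 0.082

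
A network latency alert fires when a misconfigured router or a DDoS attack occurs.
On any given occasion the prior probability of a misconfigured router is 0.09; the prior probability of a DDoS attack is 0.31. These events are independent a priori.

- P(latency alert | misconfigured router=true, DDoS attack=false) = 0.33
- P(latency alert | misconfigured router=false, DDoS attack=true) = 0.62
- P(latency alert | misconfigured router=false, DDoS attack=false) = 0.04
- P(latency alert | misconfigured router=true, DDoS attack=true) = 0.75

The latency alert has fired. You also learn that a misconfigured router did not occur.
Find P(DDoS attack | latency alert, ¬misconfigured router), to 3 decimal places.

P(DDoS attack | latency alert, ¬misconfigured router) ≈ 0.874

For the numerator, keep only DDoS attack=true terms: 0.62·0.31 = 0.192200
Denominator P(latency alert | ¬misconfigured router): 0.04·0.69 + 0.62·0.31 = 0.219800
Posterior = 0.192200 / 0.219800 ≈ 0.874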